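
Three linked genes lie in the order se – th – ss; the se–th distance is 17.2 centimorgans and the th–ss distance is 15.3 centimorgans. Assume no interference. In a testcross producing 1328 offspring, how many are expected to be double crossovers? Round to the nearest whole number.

Map distances give recombination frequencies of 0.172 and 0.153 for the two intervals.
With no interference, expected double-crossover frequency = 0.172 × 0.153 = 0.02632.
Expected number = 0.02632 × 1328 = 34.95 ≈ 35.

35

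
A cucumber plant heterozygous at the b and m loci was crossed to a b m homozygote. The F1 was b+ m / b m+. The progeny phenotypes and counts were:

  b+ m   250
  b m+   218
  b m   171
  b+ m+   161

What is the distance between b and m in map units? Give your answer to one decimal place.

41.5 map units

The recombinant classes are b+ m+ and b m: 161 + 171 = 332.
Recombination frequency = 332/800 = 0.4150 ≈ 41.5%, i.e. 41.5 map units.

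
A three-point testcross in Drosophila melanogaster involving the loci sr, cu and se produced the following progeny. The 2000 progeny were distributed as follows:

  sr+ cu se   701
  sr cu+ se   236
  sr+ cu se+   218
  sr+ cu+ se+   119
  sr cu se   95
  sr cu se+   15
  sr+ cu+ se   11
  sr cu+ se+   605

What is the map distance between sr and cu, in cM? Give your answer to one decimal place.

12.0 cM

The two most frequent reciprocal classes, sr cu+ se+ and sr+ cu se, are the parental types, so the F1 was sr cu+ se+ / sr+ cu se.
The two rarest classes, sr cu se+ and sr+ cu+ se, are the double crossovers. Comparing them with the parentals, only the cu allele has switched, so cu is the middle locus and the order is se – cu – sr.
Crossovers in the cu–sr interval produce the single-crossover classes sr+ cu+ se+ and sr cu se (119 + 95 = 214) plus the double crossovers (26).
RF(cu–sr) = (214 + 26) / 2000 = 240/2000 = 0.1200 → 12.0 cM.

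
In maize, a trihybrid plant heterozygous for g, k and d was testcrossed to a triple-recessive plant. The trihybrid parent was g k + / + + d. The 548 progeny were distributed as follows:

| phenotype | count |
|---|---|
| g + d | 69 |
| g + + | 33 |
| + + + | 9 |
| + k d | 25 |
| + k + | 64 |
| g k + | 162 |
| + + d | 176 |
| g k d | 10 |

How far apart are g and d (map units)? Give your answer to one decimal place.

27.7 map units

The two rarest classes, g k d and + + +, are the double crossovers. Comparing them with the parentals, only the d allele has switched, so d is the middle locus and the order is g – d – k.
Crossovers in the g–d interval produce the single-crossover classes + k + and g + d (64 + 69 = 133) plus the double crossovers (19).
RF(g–d) = (133 + 19) / 548 = 152/548 = 0.2774 → 27.7 map units.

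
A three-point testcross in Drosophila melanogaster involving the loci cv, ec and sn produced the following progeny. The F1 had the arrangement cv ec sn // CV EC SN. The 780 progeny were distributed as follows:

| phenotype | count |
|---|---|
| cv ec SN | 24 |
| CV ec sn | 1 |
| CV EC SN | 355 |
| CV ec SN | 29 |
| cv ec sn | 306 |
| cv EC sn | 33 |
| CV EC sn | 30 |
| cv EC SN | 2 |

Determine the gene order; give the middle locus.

The two rarest classes, CV ec sn and cv EC SN, are the double crossovers. Comparing them with the parentals, only the cv allele has switched, so cv is the middle locus and the order is ec – cv – sn.

cv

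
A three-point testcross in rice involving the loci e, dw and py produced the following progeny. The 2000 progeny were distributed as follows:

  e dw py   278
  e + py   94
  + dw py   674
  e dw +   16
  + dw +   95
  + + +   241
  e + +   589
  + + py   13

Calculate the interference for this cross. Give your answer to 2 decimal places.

0.51

The two most frequent reciprocal classes, + dw py and e + +, are the parental types, so the F1 was + dw py / e + +.
The two rarest classes, + + py and e dw +, are the double crossovers. Comparing them with the parentals, only the dw allele has switched, so dw is the middle locus and the order is e – dw – py.
e–dw: (519 + 29)/2000 = 0.2740; dw–py: (189 + 29)/2000 = 0.1090.
Expected DCO frequency = 0.2740 × 0.1090 ≈ 0.02987; observed = 29/2000 ≈ 0.01450.
Coefficient of coincidence = 0.01450/0.02987 ≈ 0.49; interference = 1 − 0.49 = 0.51.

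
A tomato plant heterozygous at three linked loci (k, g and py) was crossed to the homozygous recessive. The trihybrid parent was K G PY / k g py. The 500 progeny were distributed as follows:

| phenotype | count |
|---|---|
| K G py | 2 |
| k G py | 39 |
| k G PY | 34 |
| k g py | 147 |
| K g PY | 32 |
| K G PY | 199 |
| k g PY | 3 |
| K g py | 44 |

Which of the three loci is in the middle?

The two rarest classes, K G py and k g PY, are the double crossovers. Comparing them with the parentals, only the py allele has switched, so py is the middle locus and the order is k – py – g.

py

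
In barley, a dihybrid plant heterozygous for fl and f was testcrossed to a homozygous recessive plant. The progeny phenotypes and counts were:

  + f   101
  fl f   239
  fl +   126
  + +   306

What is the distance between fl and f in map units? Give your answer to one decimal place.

The two most frequent classes, + + (306) and fl f (239), are the parental types, so the F1 was + + / fl f.
The recombinant classes are + f and fl +: 101 + 126 = 227.
Recombination frequency = 227/772 = 0.2940 ≈ 29.4%, i.e. 29.4 map units.

29.4 map units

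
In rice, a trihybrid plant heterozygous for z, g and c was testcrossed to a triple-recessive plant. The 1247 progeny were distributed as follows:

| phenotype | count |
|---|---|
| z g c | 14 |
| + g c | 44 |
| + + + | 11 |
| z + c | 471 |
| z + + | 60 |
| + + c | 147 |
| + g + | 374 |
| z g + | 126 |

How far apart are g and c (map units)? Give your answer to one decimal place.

10.3 map units

The two most frequent reciprocal classes, + g + and z + c, are the parental types, so the F1 was + g + / z + c.
The two rarest classes, + + + and z g c, are the double crossovers. Comparing them with the parentals, only the g allele has switched, so g is the middle locus and the order is z – g – c.
Crossovers in the g–c interval produce the single-crossover classes + g c and z + + (44 + 60 = 104) plus the double crossovers (25).
RF(g–c) = (104 + 25) / 1247 = 129/1247 = 0.1034 → 10.3 map units.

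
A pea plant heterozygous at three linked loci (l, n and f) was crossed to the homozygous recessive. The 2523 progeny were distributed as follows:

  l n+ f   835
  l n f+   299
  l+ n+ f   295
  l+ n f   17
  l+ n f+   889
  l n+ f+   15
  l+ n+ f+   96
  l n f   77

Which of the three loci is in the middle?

f

The two most frequent reciprocal classes, l n+ f and l+ n f+, are the parental types, so the F1 was l n+ f / l+ n f+.
The two rarest classes, l n+ f+ and l+ n f, are the double crossovers. Comparing them with the parentals, only the f allele has switched, so f is the middle locus and the order is n – f – l.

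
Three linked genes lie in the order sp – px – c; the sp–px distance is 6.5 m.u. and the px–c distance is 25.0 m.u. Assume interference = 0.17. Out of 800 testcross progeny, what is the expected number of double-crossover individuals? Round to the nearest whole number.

Map distances give recombination frequencies of 0.065 and 0.250 for the two intervals.
With interference 0.17 (so coincidence = 0.83), expected double-crossover frequency = 0.065 × 0.250 × 0.83 = 0.01349.
Expected number = 0.01349 × 800 = 10.79 ≈ 11.

11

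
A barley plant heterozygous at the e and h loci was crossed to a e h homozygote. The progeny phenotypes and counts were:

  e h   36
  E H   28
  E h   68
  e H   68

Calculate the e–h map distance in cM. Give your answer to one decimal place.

The two most frequent classes, E h (68) and e H (68), are the parental types, so the F1 was E h / e H.
The recombinant classes are E H and e h: 28 + 36 = 64.
Recombination frequency = 64/200 = 0.3200 ≈ 32.0%, i.e. 32.0 cM.

32.0 cM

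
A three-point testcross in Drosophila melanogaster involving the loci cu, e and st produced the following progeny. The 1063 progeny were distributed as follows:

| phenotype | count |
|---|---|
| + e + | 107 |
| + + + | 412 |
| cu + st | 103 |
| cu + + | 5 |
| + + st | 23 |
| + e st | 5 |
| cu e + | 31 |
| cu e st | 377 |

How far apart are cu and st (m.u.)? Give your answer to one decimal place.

6.0 m.u.

The two most frequent reciprocal classes, cu e st and + + +, are the parental types, so the F1 was cu e st / + + +.
The two rarest classes, + e st and cu + +, are the double crossovers. Comparing them with the parentals, only the cu allele has switched, so cu is the middle locus and the order is e – cu – st.
Crossovers in the cu–st interval produce the single-crossover classes cu e + and + + st (31 + 23 = 54) plus the double crossovers (10).
RF(cu–st) = (54 + 10) / 1063 = 64/1063 = 0.0602 → 6.0 m.u.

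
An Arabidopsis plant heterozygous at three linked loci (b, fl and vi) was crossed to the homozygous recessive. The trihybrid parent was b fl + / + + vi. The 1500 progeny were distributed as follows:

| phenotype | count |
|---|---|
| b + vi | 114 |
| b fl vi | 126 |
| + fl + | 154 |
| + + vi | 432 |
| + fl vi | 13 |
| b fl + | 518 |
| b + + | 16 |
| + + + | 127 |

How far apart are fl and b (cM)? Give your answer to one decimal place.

The two rarest classes, b + + and + fl vi, are the double crossovers. Comparing them with the parentals, only the fl allele has switched, so fl is the middle locus and the order is b – fl – vi.
Crossovers in the b–fl interval produce the single-crossover classes + fl + and b + vi (154 + 114 = 268) plus the double crossovers (29).
RF(b–fl) = (268 + 29) / 1500 = 297/1500 = 0.1980 → 19.8 cM.

19.8 cM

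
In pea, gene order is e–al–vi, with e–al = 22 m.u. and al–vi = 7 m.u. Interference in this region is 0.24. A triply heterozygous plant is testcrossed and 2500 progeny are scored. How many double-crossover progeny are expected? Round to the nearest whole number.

29

Map distances give recombination frequencies of 0.220 and 0.070 for the two intervals.
With interference 0.24 (so coincidence = 0.76), expected double-crossover frequency = 0.220 × 0.070 × 0.76 = 0.01170.
Expected number = 0.01170 × 2500 = 29.26 ≈ 29.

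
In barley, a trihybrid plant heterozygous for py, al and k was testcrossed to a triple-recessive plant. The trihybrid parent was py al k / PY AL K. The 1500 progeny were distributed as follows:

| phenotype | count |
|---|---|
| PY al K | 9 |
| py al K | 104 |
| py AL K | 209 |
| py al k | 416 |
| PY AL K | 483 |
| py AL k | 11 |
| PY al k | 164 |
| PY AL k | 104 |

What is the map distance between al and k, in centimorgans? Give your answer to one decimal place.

The two rarest classes, py AL k and PY al K, are the double crossovers. Comparing them with the parentals, only the al allele has switched, so al is the middle locus and the order is py – al – k.
Crossovers in the al–k interval produce the single-crossover classes py al K and PY AL k (104 + 104 = 208) plus the double crossovers (20).
RF(al–k) = (208 + 20) / 1500 = 228/1500 = 0.1520 → 15.2 centimorgans.

15.2 centimorgans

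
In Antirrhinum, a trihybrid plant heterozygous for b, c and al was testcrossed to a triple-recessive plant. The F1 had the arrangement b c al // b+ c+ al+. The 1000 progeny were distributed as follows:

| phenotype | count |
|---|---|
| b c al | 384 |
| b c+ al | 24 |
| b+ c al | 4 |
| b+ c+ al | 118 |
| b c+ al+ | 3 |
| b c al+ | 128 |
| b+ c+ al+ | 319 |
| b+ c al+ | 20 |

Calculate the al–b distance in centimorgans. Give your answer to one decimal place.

25.3 centimorgans

The two rarest classes, b+ c al and b c+ al+, are the double crossovers. Comparing them with the parentals, only the b allele has switched, so b is the middle locus and the order is c – b – al.
Crossovers in the b–al interval produce the single-crossover classes b c al+ and b+ c+ al (128 + 118 = 246) plus the double crossovers (7).
RF(b–al) = (246 + 7) / 1000 = 253/1000 = 0.2530 → 25.3 centimorgans.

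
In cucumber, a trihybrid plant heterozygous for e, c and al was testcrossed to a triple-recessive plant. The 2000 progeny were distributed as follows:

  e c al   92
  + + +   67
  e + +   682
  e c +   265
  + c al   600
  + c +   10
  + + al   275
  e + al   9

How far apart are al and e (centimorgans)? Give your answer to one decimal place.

The two most frequent reciprocal classes, + c al and e + +, are the parental types, so the F1 was + c al / e + +.
The two rarest classes, + c + and e + al, are the double crossovers. Comparing them with the parentals, only the al allele has switched, so al is the middle locus and the order is c – al – e.
Crossovers in the al–e interval produce the single-crossover classes e c al and + + + (92 + 67 = 159) plus the double crossovers (19).
RF(al–e) = (159 + 19) / 2000 = 178/2000 = 0.0890 → 8.9 centimorgans.

8.9 centimorgans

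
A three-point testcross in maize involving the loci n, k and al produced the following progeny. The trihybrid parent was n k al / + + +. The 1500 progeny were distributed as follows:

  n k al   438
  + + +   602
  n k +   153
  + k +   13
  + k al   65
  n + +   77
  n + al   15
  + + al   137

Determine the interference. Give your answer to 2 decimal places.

0.22

The two rarest classes, n + al and + k +, are the double crossovers. Comparing them with the parentals, only the k allele has switched, so k is the middle locus and the order is al – k – n.
al–k: (290 + 28)/1500 = 0.2120; k–n: (142 + 28)/1500 = 0.1133.
Expected DCO frequency = 0.2120 × 0.1133 ≈ 0.02402; observed = 28/1500 ≈ 0.01867.
Coefficient of coincidence = 0.01867/0.02402 ≈ 0.78; interference = 1 − 0.78 = 0.22.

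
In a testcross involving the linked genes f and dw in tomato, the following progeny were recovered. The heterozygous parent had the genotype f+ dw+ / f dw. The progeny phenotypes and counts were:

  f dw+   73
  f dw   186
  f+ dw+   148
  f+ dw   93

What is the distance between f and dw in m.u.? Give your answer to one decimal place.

33.2 m.u.

The recombinant classes are f+ dw and f dw+: 93 + 73 = 166.
Recombination frequency = 166/500 = 0.3320 ≈ 33.2%, i.e. 33.2 m.u.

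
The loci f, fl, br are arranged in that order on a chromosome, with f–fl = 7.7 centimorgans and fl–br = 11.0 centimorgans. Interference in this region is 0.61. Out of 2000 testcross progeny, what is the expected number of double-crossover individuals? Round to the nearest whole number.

Map distances give recombination frequencies of 0.077 and 0.110 for the two intervals.
With interference 0.61 (so coincidence = 0.39), expected double-crossover frequency = 0.077 × 0.110 × 0.39 = 0.00330.
Expected number = 0.00330 × 2000 = 6.61 ≈ 7.

7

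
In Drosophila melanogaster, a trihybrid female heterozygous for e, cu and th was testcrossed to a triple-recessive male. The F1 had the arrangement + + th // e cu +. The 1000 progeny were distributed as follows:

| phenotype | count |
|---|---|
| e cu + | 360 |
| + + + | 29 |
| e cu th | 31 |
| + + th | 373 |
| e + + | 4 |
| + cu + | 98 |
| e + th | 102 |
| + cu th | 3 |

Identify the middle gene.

cu

The two rarest classes, + cu th and e + +, are the double crossovers. Comparing them with the parentals, only the cu allele has switched, so cu is the middle locus and the order is th – cu – e.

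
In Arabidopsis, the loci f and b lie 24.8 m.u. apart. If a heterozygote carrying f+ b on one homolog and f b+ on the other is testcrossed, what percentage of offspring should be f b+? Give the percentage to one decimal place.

A map distance of 24.8 m.u. corresponds to a recombination frequency of 0.248.
The F1 is f+ b / f b+, so f b+ is a parental gamete class with expected frequency (1 − r)/2 = 0.752/2 = 0.3760.
That is 0.3760 = 37.6% of the progeny.

37.6%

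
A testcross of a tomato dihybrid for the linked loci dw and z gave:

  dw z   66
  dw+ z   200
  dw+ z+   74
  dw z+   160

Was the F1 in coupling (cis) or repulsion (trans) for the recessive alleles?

The two most frequent classes are dw+ z (200) and dw z+ (160); these are the parental (non-recombinant) types.
So the F1 carried dw+ z on one chromosome and dw z+ on the other — the recessive alleles are on opposite chromosomes (trans / repulsion).

trans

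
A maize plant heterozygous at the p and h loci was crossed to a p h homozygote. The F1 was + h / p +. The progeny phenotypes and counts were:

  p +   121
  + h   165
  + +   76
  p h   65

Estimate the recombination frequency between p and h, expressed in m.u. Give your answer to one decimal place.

The recombinant classes are + + and p h: 76 + 65 = 141.
Recombination frequency = 141/427 = 0.3302 ≈ 33.0%, i.e. 33.0 m.u.

33.0 m.u.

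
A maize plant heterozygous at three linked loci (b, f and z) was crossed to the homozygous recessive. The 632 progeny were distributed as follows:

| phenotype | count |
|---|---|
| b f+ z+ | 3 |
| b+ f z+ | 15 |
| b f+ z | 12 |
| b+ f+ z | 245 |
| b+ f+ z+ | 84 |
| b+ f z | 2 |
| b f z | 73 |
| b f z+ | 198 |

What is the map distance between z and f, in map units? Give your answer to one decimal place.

The two most frequent reciprocal classes, b f z+ and b+ f+ z, are the parental types, so the F1 was b f z+ / b+ f+ z.
The two rarest classes, b f+ z+ and b+ f z, are the double crossovers. Comparing them with the parentals, only the f allele has switched, so f is the middle locus and the order is b – f – z.
Crossovers in the f–z interval produce the single-crossover classes b f z and b+ f+ z+ (73 + 84 = 157) plus the double crossovers (5).
RF(f–z) = (157 + 5) / 632 = 162/632 = 0.2563 → 25.6 map units.

25.6 map units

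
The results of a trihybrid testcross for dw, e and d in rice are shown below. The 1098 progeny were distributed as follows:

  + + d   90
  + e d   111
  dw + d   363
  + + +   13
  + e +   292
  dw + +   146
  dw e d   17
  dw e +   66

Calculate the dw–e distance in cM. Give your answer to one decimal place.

16.9 cM

The two most frequent reciprocal classes, dw + d and + e +, are the parental types, so the F1 was dw + d / + e +.
The two rarest classes, dw e d and + + +, are the double crossovers. Comparing them with the parentals, only the e allele has switched, so e is the middle locus and the order is d – e – dw.
Crossovers in the e–dw interval produce the single-crossover classes + + d and dw e + (90 + 66 = 156) plus the double crossovers (30).
RF(e–dw) = (156 + 30) / 1098 = 186/1098 = 0.1694 → 16.9 cM.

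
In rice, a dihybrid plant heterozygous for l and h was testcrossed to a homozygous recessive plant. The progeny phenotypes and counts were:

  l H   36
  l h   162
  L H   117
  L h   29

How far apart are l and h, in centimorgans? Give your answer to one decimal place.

18.9 centimorgans

The two most frequent classes, L H (117) and l h (162), are the parental types, so the F1 was L H / l h.
The recombinant classes are L h and l H: 29 + 36 = 65.
Recombination frequency = 65/344 = 0.1890 ≈ 18.9%, i.e. 18.9 centimorgans.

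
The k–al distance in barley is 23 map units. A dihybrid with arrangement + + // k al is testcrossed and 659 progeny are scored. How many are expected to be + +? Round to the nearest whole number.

A map distance of 23 map units corresponds to a recombination frequency of 0.230.
The F1 is + + / k al, so + + is a parental gamete class with expected frequency (1 − r)/2 = 0.770/2 = 0.3850.
Expected number = 0.3850 × 659 = 253.72 ≈ 254.

254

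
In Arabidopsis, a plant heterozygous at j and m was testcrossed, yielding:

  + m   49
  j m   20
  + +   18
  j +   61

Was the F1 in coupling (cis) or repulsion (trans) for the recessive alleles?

trans

The two most frequent classes are + m (49) and j + (61); these are the parental (non-recombinant) types.
So the F1 carried + m on one chromosome and j + on the other — the recessive alleles are on opposite chromosomes (trans / repulsion).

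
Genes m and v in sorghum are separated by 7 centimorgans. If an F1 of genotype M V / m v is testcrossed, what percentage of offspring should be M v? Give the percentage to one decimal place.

3.5%

A map distance of 7 centimorgans corresponds to a recombination frequency of 0.070.
The F1 is M V / m v, so M v is a recombinant gamete class with expected frequency r/2 = 0.070/2 = 0.0350.
That is 0.0350 = 3.5% of the progeny.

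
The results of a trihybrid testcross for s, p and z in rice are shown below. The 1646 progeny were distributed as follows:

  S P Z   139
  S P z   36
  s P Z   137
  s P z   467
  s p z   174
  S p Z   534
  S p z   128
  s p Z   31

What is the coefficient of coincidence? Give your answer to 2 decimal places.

0.87

The two most frequent reciprocal classes, s P z and S p Z, are the parental types, so the F1 was s P z / S p Z.
The two rarest classes, S P z and s p Z, are the double crossovers. Comparing them with the parentals, only the s allele has switched, so s is the middle locus and the order is z – s – p.
z–s: (265 + 67)/1646 = 0.2017; s–p: (313 + 67)/1646 = 0.2309.
Expected DCO frequency = 0.2017 × 0.2309 ≈ 0.04657; observed = 67/1646 ≈ 0.04070.
Coefficient of coincidence = 0.04070/0.04657 ≈ 0.87.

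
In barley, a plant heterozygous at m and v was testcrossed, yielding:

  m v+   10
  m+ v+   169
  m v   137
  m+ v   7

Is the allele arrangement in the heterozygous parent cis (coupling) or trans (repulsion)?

cis

The two most frequent classes are m+ v+ (169) and m v (137); these are the parental (non-recombinant) types.
So the F1 carried m+ v+ on one chromosome and m v on the other — the recessive alleles are on the same chromosome (cis / coupling).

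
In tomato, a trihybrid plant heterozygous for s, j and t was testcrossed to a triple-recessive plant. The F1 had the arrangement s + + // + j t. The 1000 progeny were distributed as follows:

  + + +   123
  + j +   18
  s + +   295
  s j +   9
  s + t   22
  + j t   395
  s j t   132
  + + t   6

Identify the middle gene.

j

The two rarest classes, s j + and + + t, are the double crossovers. Comparing them with the parentals, only the j allele has switched, so j is the middle locus and the order is t – j – s.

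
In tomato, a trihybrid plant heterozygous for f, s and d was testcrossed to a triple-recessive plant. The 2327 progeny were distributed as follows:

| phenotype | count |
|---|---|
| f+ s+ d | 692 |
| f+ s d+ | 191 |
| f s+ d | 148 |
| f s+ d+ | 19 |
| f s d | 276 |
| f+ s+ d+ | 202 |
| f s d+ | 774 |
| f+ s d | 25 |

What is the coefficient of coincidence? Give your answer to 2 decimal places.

The two most frequent reciprocal classes, f s d+ and f+ s+ d, are the parental types, so the F1 was f s d+ / f+ s+ d.
The two rarest classes, f s+ d+ and f+ s d, are the double crossovers. Comparing them with the parentals, only the s allele has switched, so s is the middle locus and the order is f – s – d.
f–s: (339 + 44)/2327 = 0.1646; s–d: (478 + 44)/2327 = 0.2243.
Expected DCO frequency = 0.1646 × 0.2243 ≈ 0.03692; observed = 44/2327 ≈ 0.01891.
Coefficient of coincidence = 0.01891/0.03692 ≈ 0.51.

0.51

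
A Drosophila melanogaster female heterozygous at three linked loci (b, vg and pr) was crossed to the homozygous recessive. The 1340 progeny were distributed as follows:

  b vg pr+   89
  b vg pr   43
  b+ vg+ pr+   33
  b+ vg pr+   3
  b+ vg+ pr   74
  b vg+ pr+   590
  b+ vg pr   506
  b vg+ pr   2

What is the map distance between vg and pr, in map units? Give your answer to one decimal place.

12.5 map units

The two most frequent reciprocal classes, b vg+ pr+ and b+ vg pr, are the parental types, so the F1 was b vg+ pr+ / b+ vg pr.
The two rarest classes, b vg+ pr and b+ vg pr+, are the double crossovers. Comparing them with the parentals, only the pr allele has switched, so pr is the middle locus and the order is vg – pr – b.
Crossovers in the vg–pr interval produce the single-crossover classes b vg pr+ and b+ vg+ pr (89 + 74 = 163) plus the double crossovers (5).
RF(vg–pr) = (163 + 5) / 1340 = 168/1340 = 0.1254 → 12.5 map units.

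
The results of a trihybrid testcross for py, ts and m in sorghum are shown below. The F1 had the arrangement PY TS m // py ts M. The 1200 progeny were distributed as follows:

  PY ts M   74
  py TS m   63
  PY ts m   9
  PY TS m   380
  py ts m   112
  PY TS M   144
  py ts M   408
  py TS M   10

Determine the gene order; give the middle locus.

ts

The two rarest classes, PY ts m and py TS M, are the double crossovers. Comparing them with the parentals, only the ts allele has switched, so ts is the middle locus and the order is py – ts – m.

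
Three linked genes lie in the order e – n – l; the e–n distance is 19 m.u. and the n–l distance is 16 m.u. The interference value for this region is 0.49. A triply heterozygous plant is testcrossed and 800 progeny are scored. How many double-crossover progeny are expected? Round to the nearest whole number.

Map distances give recombination frequencies of 0.190 and 0.160 for the two intervals.
With interference 0.49 (so coincidence = 0.51), expected double-crossover frequency = 0.190 × 0.160 × 0.51 = 0.01550.
Expected number = 0.01550 × 800 = 12.40 ≈ 12.

12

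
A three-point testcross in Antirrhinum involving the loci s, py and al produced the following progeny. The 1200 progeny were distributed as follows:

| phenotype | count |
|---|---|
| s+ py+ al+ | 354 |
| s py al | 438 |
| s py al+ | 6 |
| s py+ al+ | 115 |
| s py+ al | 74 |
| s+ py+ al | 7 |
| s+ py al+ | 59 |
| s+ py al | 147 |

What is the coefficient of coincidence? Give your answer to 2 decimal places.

The two most frequent reciprocal classes, s+ py+ al+ and s py al, are the parental types, so the F1 was s+ py+ al+ / s py al.
The two rarest classes, s+ py+ al and s py al+, are the double crossovers. Comparing them with the parentals, only the al allele has switched, so al is the middle locus and the order is s – al – py.
s–al: (262 + 13)/1200 = 0.2292; al–py: (133 + 13)/1200 = 0.1217.
Expected DCO frequency = 0.2292 × 0.1217 ≈ 0.02789; observed = 13/1200 ≈ 0.01083.
Coefficient of coincidence = 0.01083/0.02789 ≈ 0.39.

0.39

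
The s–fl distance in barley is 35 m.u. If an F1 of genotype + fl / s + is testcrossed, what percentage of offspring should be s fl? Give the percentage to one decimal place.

A map distance of 35 m.u. corresponds to a recombination frequency of 0.350.
The F1 is + fl / s +, so s fl is a recombinant gamete class with expected frequency r/2 = 0.350/2 = 0.1750.
That is 0.1750 = 17.5% of the progeny.

17.5%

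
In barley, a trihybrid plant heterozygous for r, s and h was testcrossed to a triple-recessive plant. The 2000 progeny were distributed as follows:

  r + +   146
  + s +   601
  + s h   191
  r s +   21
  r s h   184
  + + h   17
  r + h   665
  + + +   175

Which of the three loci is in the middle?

The two most frequent reciprocal classes, r + h and + s +, are the parental types, so the F1 was r + h / + s +.
The two rarest classes, + + h and r s +, are the double crossovers. Comparing them with the parentals, only the r allele has switched, so r is the middle locus and the order is s – r – h.

r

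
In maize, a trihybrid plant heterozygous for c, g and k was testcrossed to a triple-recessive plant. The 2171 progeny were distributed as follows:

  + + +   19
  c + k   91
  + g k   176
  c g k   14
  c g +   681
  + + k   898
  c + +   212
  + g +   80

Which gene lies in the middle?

k

The two most frequent reciprocal classes, c g + and + + k, are the parental types, so the F1 was c g + / + + k.
The two rarest classes, c g k and + + +, are the double crossovers. Comparing them with the parentals, only the k allele has switched, so k is the middle locus and the order is g – k – c.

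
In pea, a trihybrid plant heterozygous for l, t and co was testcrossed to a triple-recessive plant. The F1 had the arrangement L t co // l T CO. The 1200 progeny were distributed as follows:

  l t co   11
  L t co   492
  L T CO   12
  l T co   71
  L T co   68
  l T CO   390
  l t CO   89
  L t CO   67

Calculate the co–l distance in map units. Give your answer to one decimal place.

13.4 map units

The two rarest classes, l t co and L T CO, are the double crossovers. Comparing them with the parentals, only the l allele has switched, so l is the middle locus and the order is co – l – t.
Crossovers in the co–l interval produce the single-crossover classes L t CO and l T co (67 + 71 = 138) plus the double crossovers (23).
RF(co–l) = (138 + 23) / 1200 = 161/1200 = 0.1342 → 13.4 map units.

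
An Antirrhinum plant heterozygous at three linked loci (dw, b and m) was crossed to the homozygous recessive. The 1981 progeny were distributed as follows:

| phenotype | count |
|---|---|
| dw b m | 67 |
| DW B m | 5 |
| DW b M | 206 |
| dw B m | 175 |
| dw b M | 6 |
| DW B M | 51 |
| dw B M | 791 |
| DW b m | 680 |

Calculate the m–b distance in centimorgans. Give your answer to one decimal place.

The two most frequent reciprocal classes, DW b m and dw B M, are the parental types, so the F1 was DW b m / dw B M.
The two rarest classes, DW B m and dw b M, are the double crossovers. Comparing them with the parentals, only the b allele has switched, so b is the middle locus and the order is dw – b – m.
Crossovers in the b–m interval produce the single-crossover classes DW b M and dw B m (206 + 175 = 381) plus the double crossovers (11).
RF(b–m) = (381 + 11) / 1981 = 392/1981 = 0.1979 → 19.8 centimorgans.

19.8 centimorgans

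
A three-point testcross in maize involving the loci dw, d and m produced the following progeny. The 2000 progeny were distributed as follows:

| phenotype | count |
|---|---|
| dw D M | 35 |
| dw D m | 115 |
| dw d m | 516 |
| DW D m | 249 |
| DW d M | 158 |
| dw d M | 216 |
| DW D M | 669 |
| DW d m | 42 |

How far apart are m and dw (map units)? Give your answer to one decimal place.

The two most frequent reciprocal classes, dw d m and DW D M, are the parental types, so the F1 was dw d m / DW D M.
The two rarest classes, DW d m and dw D M, are the double crossovers. Comparing them with the parentals, only the dw allele has switched, so dw is the middle locus and the order is d – dw – m.
Crossovers in the dw–m interval produce the single-crossover classes dw d M and DW D m (216 + 249 = 465) plus the double crossovers (77).
RF(dw–m) = (465 + 77) / 2000 = 542/2000 = 0.2710 → 27.1 map units.

27.1 map units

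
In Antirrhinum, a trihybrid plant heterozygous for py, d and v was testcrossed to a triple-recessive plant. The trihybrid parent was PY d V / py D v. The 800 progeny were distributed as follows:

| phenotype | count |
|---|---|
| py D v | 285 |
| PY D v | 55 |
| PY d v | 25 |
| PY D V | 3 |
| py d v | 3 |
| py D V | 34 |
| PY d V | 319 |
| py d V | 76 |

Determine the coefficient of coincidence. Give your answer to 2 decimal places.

0.54

The two rarest classes, PY D V and py d v, are the double crossovers. Comparing them with the parentals, only the d allele has switched, so d is the middle locus and the order is v – d – py.
v–d: (59 + 6)/800 = 0.0813; d–py: (131 + 6)/800 = 0.1713.
Expected DCO frequency = 0.0813 × 0.1713 ≈ 0.01393; observed = 6/800 ≈ 0.00750.
Coefficient of coincidence = 0.00750/0.01393 ≈ 0.54.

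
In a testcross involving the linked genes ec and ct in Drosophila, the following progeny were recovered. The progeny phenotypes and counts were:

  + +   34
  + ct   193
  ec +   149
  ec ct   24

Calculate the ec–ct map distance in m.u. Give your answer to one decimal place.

14.5 m.u.

The two most frequent classes, + ct (193) and ec + (149), are the parental types, so the F1 was + ct / ec +.
The recombinant classes are + + and ec ct: 34 + 24 = 58.
Recombination frequency = 58/400 = 0.1450 ≈ 14.5%, i.e. 14.5 m.u.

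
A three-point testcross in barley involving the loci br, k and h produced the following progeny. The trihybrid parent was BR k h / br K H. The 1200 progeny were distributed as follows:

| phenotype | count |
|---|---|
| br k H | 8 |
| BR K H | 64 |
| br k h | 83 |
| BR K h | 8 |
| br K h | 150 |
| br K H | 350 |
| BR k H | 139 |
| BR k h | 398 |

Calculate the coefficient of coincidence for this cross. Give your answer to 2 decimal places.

The two rarest classes, BR K h and br k H, are the double crossovers. Comparing them with the parentals, only the k allele has switched, so k is the middle locus and the order is h – k – br.
h–k: (289 + 16)/1200 = 0.2542; k–br: (147 + 16)/1200 = 0.1358.
Expected DCO frequency = 0.2542 × 0.1358 ≈ 0.03452; observed = 16/1200 ≈ 0.01333.
Coefficient of coincidence = 0.01333/0.03452 ≈ 0.39.

0.39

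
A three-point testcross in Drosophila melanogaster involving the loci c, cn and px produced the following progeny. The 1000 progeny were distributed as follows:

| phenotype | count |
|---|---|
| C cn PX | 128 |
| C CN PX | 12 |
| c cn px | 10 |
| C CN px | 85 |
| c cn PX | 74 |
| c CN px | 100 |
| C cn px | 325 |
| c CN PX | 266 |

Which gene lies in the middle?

c

The two most frequent reciprocal classes, C cn px and c CN PX, are the parental types, so the F1 was C cn px / c CN PX.
The two rarest classes, c cn px and C CN PX, are the double crossovers. Comparing them with the parentals, only the c allele has switched, so c is the middle locus and the order is cn – c – px.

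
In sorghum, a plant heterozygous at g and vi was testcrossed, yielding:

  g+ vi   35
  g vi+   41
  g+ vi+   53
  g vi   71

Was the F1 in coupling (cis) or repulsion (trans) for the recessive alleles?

The two most frequent classes are g+ vi+ (53) and g vi (71); these are the parental (non-recombinant) types.
So the F1 carried g+ vi+ on one chromosome and g vi on the other — the recessive alleles are on the same chromosome (cis / coupling).

cis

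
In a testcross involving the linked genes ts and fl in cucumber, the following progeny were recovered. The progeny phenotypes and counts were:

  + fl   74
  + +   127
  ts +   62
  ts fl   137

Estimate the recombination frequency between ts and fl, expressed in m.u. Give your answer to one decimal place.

34.0 m.u.

The two most frequent classes, + + (127) and ts fl (137), are the parental types, so the F1 was + + / ts fl.
The recombinant classes are + fl and ts +: 74 + 62 = 136.
Recombination frequency = 136/400 = 0.3400 ≈ 34.0%, i.e. 34.0 m.u.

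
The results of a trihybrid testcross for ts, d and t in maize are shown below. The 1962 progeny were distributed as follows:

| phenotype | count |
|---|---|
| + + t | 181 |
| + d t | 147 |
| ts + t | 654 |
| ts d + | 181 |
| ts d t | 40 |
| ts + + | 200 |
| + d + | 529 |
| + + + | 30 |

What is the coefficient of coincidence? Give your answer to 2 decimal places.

The two most frequent reciprocal classes, ts + t and + d +, are the parental types, so the F1 was ts + t / + d +.
The two rarest classes, ts d t and + + +, are the double crossovers. Comparing them with the parentals, only the d allele has switched, so d is the middle locus and the order is t – d – ts.
t–d: (347 + 70)/1962 = 0.2125; d–ts: (362 + 70)/1962 = 0.2202.
Expected DCO frequency = 0.2125 × 0.2202 ≈ 0.04679; observed = 70/1962 ≈ 0.03568.
Coefficient of coincidence = 0.03568/0.04679 ≈ 0.76.

0.76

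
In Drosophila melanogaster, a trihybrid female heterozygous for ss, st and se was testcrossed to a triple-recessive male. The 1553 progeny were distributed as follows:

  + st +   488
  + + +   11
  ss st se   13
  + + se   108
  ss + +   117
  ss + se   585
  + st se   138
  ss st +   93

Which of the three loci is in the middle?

st

The two most frequent reciprocal classes, ss + se and + st +, are the parental types, so the F1 was ss + se / + st +.
The two rarest classes, ss st se and + + +, are the double crossovers. Comparing them with the parentals, only the st allele has switched, so st is the middle locus and the order is ss – st – se.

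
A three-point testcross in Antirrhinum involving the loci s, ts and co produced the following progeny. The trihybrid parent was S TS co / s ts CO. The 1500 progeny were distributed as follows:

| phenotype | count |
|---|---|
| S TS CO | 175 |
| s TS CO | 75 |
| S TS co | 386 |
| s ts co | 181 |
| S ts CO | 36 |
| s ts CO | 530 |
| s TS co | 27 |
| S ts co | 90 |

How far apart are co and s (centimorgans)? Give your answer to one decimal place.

The two rarest classes, s TS co and S ts CO, are the double crossovers. Comparing them with the parentals, only the s allele has switched, so s is the middle locus and the order is co – s – ts.
Crossovers in the co–s interval produce the single-crossover classes S TS CO and s ts co (175 + 181 = 356) plus the double crossovers (63).
RF(co–s) = (356 + 63) / 1500 = 419/1500 = 0.2793 → 27.9 centimorgans.

27.9 centimorgans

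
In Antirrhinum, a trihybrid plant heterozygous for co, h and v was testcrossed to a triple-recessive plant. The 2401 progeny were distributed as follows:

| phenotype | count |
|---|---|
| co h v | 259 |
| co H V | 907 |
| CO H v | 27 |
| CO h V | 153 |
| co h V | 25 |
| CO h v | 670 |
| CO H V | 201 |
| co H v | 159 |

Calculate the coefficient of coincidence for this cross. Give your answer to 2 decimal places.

0.67

The two most frequent reciprocal classes, CO h v and co H V, are the parental types, so the F1 was CO h v / co H V.
The two rarest classes, CO H v and co h V, are the double crossovers. Comparing them with the parentals, only the h allele has switched, so h is the middle locus and the order is co – h – v.
co–h: (460 + 52)/2401 = 0.2132; h–v: (312 + 52)/2401 = 0.1516.
Expected DCO frequency = 0.2132 × 0.1516 ≈ 0.03232; observed = 52/2401 ≈ 0.02166.
Coefficient of coincidence = 0.02166/0.03232 ≈ 0.67.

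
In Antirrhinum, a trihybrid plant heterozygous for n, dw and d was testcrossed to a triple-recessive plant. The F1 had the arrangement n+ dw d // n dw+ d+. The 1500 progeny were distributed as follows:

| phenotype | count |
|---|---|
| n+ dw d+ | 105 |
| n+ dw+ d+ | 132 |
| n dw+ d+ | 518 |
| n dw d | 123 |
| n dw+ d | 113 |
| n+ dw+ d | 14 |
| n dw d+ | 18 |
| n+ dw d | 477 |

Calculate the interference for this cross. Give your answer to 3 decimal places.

0.331

The two rarest classes, n+ dw+ d and n dw d+, are the double crossovers. Comparing them with the parentals, only the dw allele has switched, so dw is the middle locus and the order is d – dw – n.
d–dw: (218 + 32)/1500 = 0.1667; dw–n: (255 + 32)/1500 = 0.1913.
Expected DCO frequency = 0.1667 × 0.1913 ≈ 0.03189; observed = 32/1500 ≈ 0.02133.
Coefficient of coincidence = 0.02133/0.03189 ≈ 0.669; interference = 1 − 0.669 = 0.331.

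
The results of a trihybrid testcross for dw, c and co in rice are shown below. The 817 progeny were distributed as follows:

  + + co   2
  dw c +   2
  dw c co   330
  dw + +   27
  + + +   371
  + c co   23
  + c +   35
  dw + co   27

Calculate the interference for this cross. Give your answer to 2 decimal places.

The two most frequent reciprocal classes, dw c co and + + +, are the parental types, so the F1 was dw c co / + + +.
The two rarest classes, dw c + and + + co, are the double crossovers. Comparing them with the parentals, only the co allele has switched, so co is the middle locus and the order is c – co – dw.
c–co: (62 + 4)/817 = 0.0808; co–dw: (50 + 4)/817 = 0.0661.
Expected DCO frequency = 0.0808 × 0.0661 ≈ 0.00534; observed = 4/817 ≈ 0.00490.
Coefficient of coincidence = 0.00490/0.00534 ≈ 0.92; interference = 1 − 0.92 = 0.08.

0.08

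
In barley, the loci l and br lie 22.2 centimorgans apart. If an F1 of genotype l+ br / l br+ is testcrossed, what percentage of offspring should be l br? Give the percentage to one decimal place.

11.1%

A map distance of 22.2 centimorgans corresponds to a recombination frequency of 0.222.
The F1 is l+ br / l br+, so l br is a recombinant gamete class with expected frequency r/2 = 0.222/2 = 0.1110.
That is 0.1110 = 11.1% of the progeny.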